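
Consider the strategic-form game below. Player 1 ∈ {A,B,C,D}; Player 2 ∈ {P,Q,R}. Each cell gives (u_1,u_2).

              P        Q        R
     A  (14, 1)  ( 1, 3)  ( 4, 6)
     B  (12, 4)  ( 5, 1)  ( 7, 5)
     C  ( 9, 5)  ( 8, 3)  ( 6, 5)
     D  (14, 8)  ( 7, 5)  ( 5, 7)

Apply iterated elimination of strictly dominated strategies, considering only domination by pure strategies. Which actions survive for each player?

P2 drop Q (R beats it: A:6>3 B:5>1 C:5>3 D:7>5)
P1 drop C (B beats it: P:12>9 R:7>6)
P1→{A,B,D} P2→{P,R}

IESDS → P1:{A,B,D} P2:{P,R}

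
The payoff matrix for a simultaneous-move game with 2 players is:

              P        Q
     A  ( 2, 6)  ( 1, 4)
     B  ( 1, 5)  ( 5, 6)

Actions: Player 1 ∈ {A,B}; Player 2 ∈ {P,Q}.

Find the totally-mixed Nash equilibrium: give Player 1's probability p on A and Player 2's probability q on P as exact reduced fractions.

P1 indiff ⇒ q·2+(1-q)·1 = q·1+(1-q)·5 ⇒ q(1) = (1-q)(4) ⇒ q = 4/5
P2 indiff ⇒ p·6+(1-p)·5 = p·4+(1-p)·6 ⇒ p(2) = (1-p)(1) ⇒ p = 1/3

(p,q) = (1/3, 4/5)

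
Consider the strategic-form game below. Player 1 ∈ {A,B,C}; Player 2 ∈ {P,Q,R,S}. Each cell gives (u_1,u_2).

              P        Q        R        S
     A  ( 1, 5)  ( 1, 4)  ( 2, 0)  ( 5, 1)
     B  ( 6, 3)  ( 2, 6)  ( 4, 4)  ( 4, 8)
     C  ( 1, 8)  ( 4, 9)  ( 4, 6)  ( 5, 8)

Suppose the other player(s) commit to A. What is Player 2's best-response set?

u_2(P vs A) = 5
u_2(Q vs A) = 4
u_2(R vs A) = 0
u_2(S vs A) = 1
max payoff 5 at {P}

BR_2 = {P}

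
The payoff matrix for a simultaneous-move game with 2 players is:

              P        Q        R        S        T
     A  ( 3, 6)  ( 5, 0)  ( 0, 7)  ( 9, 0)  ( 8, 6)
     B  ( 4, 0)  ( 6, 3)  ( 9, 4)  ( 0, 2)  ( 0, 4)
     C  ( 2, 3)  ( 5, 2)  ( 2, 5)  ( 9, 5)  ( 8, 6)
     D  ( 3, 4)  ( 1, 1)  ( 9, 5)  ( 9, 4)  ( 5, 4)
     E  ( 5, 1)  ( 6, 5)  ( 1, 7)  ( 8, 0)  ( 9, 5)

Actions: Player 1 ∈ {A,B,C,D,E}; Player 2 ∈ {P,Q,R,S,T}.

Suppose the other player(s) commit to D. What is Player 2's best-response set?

BR_2 = {R}

u_2(P vs D) = 4
u_2(Q vs D) = 1
u_2(R vs D) = 5
u_2(S vs D) = 4
u_2(T vs D) = 4
max payoff 5 at {R}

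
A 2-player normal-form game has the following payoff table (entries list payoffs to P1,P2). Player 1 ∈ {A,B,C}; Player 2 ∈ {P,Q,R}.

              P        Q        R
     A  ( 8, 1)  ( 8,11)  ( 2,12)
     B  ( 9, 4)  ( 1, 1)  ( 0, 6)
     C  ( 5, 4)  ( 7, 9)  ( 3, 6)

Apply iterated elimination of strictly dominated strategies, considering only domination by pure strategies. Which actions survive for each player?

Remaining: P1:{A,C} P2:{Q,R}

P2 drop P (R beats it: A:12>1 B:6>4 C:6>4)
P1 drop B (A beats it: Q:8>1 R:2>0)
P1→{A,C} P2→{Q,R}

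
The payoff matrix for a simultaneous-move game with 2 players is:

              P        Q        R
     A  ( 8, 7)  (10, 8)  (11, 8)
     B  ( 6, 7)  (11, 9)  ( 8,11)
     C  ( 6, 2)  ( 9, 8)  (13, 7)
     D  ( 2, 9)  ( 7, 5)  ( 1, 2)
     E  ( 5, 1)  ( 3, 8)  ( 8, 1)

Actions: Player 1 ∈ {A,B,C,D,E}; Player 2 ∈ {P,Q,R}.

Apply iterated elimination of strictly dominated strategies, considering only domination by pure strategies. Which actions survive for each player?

P1 drop D (A beats it: P:8>2 Q:10>7 R:11>1)
P1 drop E (A beats it: P:8>5 Q:10>3 R:11>8)
P2 drop P (Q beats it: A:8>7 B:9>7 C:8>2)
P1→{A,B,C} P2→{Q,R}

IESDS → P1:{A,B,C} P2:{Q,R}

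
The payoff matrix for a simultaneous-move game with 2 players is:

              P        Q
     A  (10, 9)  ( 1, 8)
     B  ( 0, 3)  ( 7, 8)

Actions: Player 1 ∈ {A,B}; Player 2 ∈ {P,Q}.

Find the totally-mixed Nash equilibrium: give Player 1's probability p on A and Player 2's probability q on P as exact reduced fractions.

p=5/6, q=3/8

P1 indiff ⇒ q·10+(1-q)·1 = q·0+(1-q)·7 ⇒ q(10) = (1-q)(6) ⇒ q = 3/8
P2 indiff ⇒ p·9+(1-p)·3 = p·8+(1-p)·8 ⇒ p(1) = (1-p)(5) ⇒ p = 5/6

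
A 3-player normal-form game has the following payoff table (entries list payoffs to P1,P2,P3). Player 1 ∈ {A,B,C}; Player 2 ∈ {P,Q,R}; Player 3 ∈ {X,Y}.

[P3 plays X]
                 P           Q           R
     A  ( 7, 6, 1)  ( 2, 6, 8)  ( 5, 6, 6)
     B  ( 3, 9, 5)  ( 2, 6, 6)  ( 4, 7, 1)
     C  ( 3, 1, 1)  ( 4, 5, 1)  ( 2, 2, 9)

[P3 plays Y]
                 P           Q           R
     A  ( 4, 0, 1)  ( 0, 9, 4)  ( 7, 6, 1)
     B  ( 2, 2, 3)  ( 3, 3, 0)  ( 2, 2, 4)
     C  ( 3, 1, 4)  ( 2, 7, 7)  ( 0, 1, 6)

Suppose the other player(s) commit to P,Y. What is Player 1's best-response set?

u_1(A vs P,Y) = 4
u_1(B vs P,Y) = 2
u_1(C vs P,Y) = 3
max payoff 4 at {A}

P1 best: {A}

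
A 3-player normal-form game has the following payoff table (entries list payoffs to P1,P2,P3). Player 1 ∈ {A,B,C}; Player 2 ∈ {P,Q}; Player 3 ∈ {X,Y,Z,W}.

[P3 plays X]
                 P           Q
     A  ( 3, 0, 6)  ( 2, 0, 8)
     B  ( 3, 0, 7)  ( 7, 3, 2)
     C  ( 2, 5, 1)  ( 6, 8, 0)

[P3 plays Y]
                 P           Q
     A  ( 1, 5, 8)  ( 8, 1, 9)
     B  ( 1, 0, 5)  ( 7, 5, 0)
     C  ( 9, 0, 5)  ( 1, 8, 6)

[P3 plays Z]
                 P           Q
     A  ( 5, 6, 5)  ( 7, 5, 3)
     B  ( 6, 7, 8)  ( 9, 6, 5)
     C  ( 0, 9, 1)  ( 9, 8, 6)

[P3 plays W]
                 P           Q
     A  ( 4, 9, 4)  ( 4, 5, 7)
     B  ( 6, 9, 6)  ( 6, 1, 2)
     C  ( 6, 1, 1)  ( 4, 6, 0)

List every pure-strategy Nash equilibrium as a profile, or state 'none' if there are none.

NE set: (B,P,Z)

(A,P,X): not NE [P3→Y gives 8>6]
(A,P,Y): not NE [P1→C gives 9>1]
(A,P,Z): not NE [P1→B gives 6>5; P3→Y gives 8>5]
(A,P,W): not NE [P1→C gives 6>4; P3→Y gives 8>4]
(A,Q,X): not NE [P1→B gives 7>2; P3→Y gives 9>8]
(A,Q,Y): not NE [P2→P gives 5>1]
(A,Q,Z): not NE [P1→C gives 9>7; P2→P gives 6>5; P3→Y gives 9>3]
(A,Q,W): not NE [P1→B gives 6>4; P2→P gives 9>5; P3→Y gives 9>7]
(B,P,X): not NE [P2→Q gives 3>0; P3→Z gives 8>7]
(B,P,Y): not NE [P1→C gives 9>1; P2→Q gives 5>0; P3→Z gives 8>5]
(B,P,Z): NE
(B,P,W): not NE [P3→Z gives 8>6]
(B,Q,X): not NE [P3→Z gives 5>2]
(B,Q,Y): not NE [P1→A gives 8>7; P3→Z gives 5>0]
(B,Q,Z): not NE [P2→P gives 7>6]
(B,Q,W): not NE [P2→P gives 9>1; P3→Z gives 5>2]
(C,P,X): not NE [P1→B gives 3>2; P2→Q gives 8>5; P3→Y gives 5>1]
(C,P,Y): not NE [P2→Q gives 8>0]
(C,P,Z): not NE [P1→B gives 6>0; P3→Y gives 5>1]
(C,P,W): not NE [P2→Q gives 6>1; P3→Y gives 5>1]
(C,Q,X): not NE [P1→B gives 7>6; P3→Z gives 6>0]
(C,Q,Y): not NE [P1→A gives 8>1]
(C,Q,Z): not NE [P2→P gives 9>8]
(C,Q,W): not NE [P1→B gives 6>4; P3→Z gives 6>0]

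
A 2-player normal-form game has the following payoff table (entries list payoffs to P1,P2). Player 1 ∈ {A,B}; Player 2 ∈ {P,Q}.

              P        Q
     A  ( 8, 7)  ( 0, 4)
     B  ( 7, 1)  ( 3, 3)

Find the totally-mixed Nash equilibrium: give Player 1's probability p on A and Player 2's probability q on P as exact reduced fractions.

p=2/5, q=3/4

P1 indiff ⇒ q·8+(1-q)·0 = q·7+(1-q)·3 ⇒ q(1) = (1-q)(3) ⇒ q = 3/4
P2 indiff ⇒ p·7+(1-p)·1 = p·4+(1-p)·3 ⇒ p(3) = (1-p)(2) ⇒ p = 2/5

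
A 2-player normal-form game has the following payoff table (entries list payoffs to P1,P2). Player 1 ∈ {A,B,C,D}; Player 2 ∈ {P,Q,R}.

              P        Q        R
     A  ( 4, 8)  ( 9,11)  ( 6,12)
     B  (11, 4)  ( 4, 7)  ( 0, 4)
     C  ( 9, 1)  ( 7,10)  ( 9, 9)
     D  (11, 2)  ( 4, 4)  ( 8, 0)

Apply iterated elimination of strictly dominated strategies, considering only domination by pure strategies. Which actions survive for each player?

P2 drop P (Q beats it: A:11>8 B:7>4 C:10>1 D:4>2)
P1 drop B (A beats it: Q:9>4 R:6>0)
P1 drop D (C beats it: Q:7>4 R:9>8)
P1→{A,C} P2→{Q,R}

IESDS → P1:{A,C} P2:{Q,R}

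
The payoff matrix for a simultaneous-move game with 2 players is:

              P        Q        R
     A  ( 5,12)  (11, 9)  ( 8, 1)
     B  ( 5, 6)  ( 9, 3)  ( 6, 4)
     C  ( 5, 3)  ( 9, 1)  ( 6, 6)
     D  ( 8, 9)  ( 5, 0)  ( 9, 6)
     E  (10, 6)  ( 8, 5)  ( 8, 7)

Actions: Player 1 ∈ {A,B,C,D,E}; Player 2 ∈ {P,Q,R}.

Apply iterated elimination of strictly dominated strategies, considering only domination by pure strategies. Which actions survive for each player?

IESDS → P1:{D,E} P2:{P,R}

P2 drop Q (P beats it: A:12>9 B:6>3 C:3>1 D:9>0 E:6>5)
P1 drop A (D beats it: P:8>5 R:9>8)
P1 drop B (D beats it: P:8>5 R:9>6)
P1 drop C (D beats it: P:8>5 R:9>6)
P1→{D,E} P2→{P,R}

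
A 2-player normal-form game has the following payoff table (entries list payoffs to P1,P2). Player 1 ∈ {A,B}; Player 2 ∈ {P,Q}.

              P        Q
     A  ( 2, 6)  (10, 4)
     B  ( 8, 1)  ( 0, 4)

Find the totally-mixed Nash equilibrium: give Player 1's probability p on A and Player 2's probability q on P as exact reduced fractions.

P1 mixes 3/5 on A; P2 mixes 5/8 on P

P1 indiff ⇒ q·2+(1-q)·10 = q·8+(1-q)·0 ⇒ q(-6) = (1-q)(-10) ⇒ q = 5/8
P2 indiff ⇒ p·6+(1-p)·1 = p·4+(1-p)·4 ⇒ p(2) = (1-p)(3) ⇒ p = 3/5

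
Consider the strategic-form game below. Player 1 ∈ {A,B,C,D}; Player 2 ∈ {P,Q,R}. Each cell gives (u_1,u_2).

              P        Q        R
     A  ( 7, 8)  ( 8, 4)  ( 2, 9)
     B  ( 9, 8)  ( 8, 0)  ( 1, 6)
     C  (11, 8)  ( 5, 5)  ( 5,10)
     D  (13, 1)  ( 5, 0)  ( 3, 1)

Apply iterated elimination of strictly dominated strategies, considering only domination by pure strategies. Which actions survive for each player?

IESDS → P1:{C,D} P2:{P,R}

P2 drop Q (P beats it: A:8>4 B:8>0 C:8>5 D:1>0)
P1 drop A (C beats it: P:11>7 R:5>2)
P1 drop B (C beats it: P:11>9 R:5>1)
P1→{C,D} P2→{P,R}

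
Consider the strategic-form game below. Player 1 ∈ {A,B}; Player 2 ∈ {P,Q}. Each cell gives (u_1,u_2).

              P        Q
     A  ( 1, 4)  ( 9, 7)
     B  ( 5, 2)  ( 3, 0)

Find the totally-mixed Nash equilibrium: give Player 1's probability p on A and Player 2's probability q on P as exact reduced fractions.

(p,q) = (2/5, 3/5)

P1 indiff ⇒ q·1+(1-q)·9 = q·5+(1-q)·3 ⇒ q(-4) = (1-q)(-6) ⇒ q = 3/5
P2 indiff ⇒ p·4+(1-p)·2 = p·7+(1-p)·0 ⇒ p(-3) = (1-p)(-2) ⇒ p = 2/5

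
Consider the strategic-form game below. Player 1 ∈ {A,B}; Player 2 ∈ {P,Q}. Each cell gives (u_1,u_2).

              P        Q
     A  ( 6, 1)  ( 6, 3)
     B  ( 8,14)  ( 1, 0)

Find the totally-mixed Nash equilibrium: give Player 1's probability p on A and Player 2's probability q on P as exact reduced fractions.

P1 indiff ⇒ q·6+(1-q)·6 = q·8+(1-q)·1 ⇒ q(-2) = (1-q)(-5) ⇒ q = 5/7
P2 indiff ⇒ p·1+(1-p)·14 = p·3+(1-p)·0 ⇒ p(-2) = (1-p)(-14) ⇒ p = 7/8

p=7/8, q=5/7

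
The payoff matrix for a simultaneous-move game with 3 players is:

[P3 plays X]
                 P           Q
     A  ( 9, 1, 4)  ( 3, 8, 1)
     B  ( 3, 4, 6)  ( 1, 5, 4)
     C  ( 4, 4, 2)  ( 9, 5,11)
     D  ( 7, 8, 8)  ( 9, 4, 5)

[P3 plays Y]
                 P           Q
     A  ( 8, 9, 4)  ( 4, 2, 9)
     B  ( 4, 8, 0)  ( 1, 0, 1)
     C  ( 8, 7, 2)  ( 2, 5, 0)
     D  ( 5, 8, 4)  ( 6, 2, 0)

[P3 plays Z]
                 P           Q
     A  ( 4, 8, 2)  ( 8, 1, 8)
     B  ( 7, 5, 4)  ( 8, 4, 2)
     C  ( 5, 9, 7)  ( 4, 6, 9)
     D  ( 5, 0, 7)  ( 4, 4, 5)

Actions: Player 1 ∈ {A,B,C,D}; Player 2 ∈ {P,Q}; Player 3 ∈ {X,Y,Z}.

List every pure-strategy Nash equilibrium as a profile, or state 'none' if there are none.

NE set: (A,P,Y), (C,Q,X)

(A,P,X): not NE [P2→Q gives 8>1]
(A,P,Y): NE
(A,P,Z): not NE [P1→B gives 7>4; P3→Y gives 4>2]
(A,Q,X): not NE [P1→D gives 9>3; P3→Y gives 9>1]
(A,Q,Y): not NE [P1→D gives 6>4; P2→P gives 9>2]
(A,Q,Z): not NE [P2→P gives 8>1; P3→Y gives 9>8]
(B,P,X): not NE [P1→A gives 9>3; P2→Q gives 5>4]
(B,P,Y): not NE [P1→C gives 8>4; P3→X gives 6>0]
(B,P,Z): not NE [P3→X gives 6>4]
(B,Q,X): not NE [P1→D gives 9>1]
(B,Q,Y): not NE [P1→D gives 6>1; P2→P gives 8>0; P3→X gives 4>1]
(B,Q,Z): not NE [P2→P gives 5>4; P3→X gives 4>2]
(C,P,X): not NE [P1→A gives 9>4; P2→Q gives 5>4; P3→Z gives 7>2]
(C,P,Y): not NE [P3→Z gives 7>2]
(C,P,Z): not NE [P1→B gives 7>5]
(C,Q,X): NE
(C,Q,Y): not NE [P1→D gives 6>2; P2→P gives 7>5; P3→X gives 11>0]
(C,Q,Z): not NE [P1→B gives 8>4; P2→P gives 9>6; P3→X gives 11>9]
(D,P,X): not NE [P1→A gives 9>7]
(D,P,Y): not NE [P1→C gives 8>5; P3→X gives 8>4]
(D,P,Z): not NE [P1→B gives 7>5; P2→Q gives 4>0; P3→X gives 8>7]
(D,Q,X): not NE [P2→P gives 8>4]
(D,Q,Y): not NE [P2→P gives 8>2; P3→Z gives 5>0]
(D,Q,Z): not NE [P1→B gives 8>4]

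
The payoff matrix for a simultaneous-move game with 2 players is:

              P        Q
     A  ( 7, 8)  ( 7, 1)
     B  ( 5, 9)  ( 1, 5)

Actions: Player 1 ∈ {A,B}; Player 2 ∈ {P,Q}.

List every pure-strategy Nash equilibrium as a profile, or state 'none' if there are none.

PSNE = {(A,P)}

(A,P): NE
(A,Q): not NE [P2→P gives 8>1]
(B,P): not NE [P1→A gives 7>5]
(B,Q): not NE [P1→A gives 7>1; P2→P gives 9>5]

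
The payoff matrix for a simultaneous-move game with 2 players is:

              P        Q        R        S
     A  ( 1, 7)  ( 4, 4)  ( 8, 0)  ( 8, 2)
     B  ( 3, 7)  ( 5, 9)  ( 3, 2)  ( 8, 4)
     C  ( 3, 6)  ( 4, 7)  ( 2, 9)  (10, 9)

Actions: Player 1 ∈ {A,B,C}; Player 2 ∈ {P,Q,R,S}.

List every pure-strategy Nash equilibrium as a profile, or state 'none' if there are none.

Nash profiles: (B,Q), (C,S)

(A,P): not NE [P1→C gives 3>1]
(A,Q): not NE [P1→B gives 5>4; P2→P gives 7>4]
(A,R): not NE [P2→P gives 7>0]
(A,S): not NE [P1→C gives 10>8; P2→P gives 7>2]
(B,P): not NE [P2→Q gives 9>7]
(B,Q): NE
(B,R): not NE [P1→A gives 8>3; P2→Q gives 9>2]
(B,S): not NE [P1→C gives 10>8; P2→Q gives 9>4]
(C,P): not NE [P2→S gives 9>6]
(C,Q): not NE [P1→B gives 5>4; P2→S gives 9>7]
(C,R): not NE [P1→A gives 8>2]
(C,S): NE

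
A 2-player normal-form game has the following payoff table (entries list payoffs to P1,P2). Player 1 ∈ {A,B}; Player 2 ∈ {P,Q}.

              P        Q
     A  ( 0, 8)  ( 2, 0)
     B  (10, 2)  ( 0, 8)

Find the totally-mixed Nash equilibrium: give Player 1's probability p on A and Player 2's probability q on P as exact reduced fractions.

P1 indiff ⇒ q·0+(1-q)·2 = q·10+(1-q)·0 ⇒ q(-10) = (1-q)(-2) ⇒ q = 1/6
P2 indiff ⇒ p·8+(1-p)·2 = p·0+(1-p)·8 ⇒ p(8) = (1-p)(6) ⇒ p = 3/7

(p,q) = (3/7, 1/6)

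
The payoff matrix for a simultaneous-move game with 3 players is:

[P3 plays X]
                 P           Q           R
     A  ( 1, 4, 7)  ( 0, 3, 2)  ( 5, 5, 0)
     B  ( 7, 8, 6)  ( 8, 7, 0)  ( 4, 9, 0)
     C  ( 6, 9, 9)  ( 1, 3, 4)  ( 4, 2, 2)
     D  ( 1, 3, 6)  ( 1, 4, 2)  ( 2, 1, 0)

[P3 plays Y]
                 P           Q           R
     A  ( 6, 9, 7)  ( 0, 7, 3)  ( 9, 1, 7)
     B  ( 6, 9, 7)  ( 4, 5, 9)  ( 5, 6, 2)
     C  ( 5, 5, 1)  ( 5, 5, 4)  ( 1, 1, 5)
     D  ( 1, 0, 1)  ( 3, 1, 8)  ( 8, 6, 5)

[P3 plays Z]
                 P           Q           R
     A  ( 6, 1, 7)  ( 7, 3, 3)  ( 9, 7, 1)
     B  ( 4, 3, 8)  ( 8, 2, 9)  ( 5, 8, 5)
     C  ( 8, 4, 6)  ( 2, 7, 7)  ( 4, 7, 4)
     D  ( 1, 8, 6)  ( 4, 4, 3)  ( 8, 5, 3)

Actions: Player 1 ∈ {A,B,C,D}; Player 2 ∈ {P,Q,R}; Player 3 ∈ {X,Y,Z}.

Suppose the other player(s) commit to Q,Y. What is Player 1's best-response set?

BR_1 = {C}

u_1(A vs Q,Y) = 0
u_1(B vs Q,Y) = 4
u_1(C vs Q,Y) = 5
u_1(D vs Q,Y) = 3
max payoff 5 at {C}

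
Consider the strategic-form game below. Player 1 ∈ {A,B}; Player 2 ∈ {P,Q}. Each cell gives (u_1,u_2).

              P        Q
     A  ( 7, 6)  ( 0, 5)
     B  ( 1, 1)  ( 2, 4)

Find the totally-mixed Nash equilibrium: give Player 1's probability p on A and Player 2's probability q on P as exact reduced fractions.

P1 mixes 3/4 on A; P2 mixes 1/4 on P

P1 indiff ⇒ q·7+(1-q)·0 = q·1+(1-q)·2 ⇒ q(6) = (1-q)(2) ⇒ q = 1/4
P2 indiff ⇒ p·6+(1-p)·1 = p·5+(1-p)·4 ⇒ p(1) = (1-p)(3) ⇒ p = 3/4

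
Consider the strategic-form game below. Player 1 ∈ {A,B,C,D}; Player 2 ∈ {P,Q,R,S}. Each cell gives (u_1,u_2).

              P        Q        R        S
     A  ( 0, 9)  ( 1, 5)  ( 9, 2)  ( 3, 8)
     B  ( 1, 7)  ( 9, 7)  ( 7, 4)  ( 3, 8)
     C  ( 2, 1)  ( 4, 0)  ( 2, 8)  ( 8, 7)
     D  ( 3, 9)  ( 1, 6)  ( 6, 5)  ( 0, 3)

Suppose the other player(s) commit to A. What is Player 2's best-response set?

BR_2 = {P}

u_2(P vs A) = 9
u_2(Q vs A) = 5
u_2(R vs A) = 2
u_2(S vs A) = 8
max payoff 9 at {P}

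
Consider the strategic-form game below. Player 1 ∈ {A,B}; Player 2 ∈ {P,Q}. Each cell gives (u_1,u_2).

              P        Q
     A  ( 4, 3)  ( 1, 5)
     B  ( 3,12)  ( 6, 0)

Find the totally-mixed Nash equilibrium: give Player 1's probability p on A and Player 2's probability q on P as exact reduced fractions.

P1 indiff ⇒ q·4+(1-q)·1 = q·3+(1-q)·6 ⇒ q(1) = (1-q)(5) ⇒ q = 5/6
P2 indiff ⇒ p·3+(1-p)·12 = p·5+(1-p)·0 ⇒ p(-2) = (1-p)(-12) ⇒ p = 6/7

(p,q) = (6/7, 5/6)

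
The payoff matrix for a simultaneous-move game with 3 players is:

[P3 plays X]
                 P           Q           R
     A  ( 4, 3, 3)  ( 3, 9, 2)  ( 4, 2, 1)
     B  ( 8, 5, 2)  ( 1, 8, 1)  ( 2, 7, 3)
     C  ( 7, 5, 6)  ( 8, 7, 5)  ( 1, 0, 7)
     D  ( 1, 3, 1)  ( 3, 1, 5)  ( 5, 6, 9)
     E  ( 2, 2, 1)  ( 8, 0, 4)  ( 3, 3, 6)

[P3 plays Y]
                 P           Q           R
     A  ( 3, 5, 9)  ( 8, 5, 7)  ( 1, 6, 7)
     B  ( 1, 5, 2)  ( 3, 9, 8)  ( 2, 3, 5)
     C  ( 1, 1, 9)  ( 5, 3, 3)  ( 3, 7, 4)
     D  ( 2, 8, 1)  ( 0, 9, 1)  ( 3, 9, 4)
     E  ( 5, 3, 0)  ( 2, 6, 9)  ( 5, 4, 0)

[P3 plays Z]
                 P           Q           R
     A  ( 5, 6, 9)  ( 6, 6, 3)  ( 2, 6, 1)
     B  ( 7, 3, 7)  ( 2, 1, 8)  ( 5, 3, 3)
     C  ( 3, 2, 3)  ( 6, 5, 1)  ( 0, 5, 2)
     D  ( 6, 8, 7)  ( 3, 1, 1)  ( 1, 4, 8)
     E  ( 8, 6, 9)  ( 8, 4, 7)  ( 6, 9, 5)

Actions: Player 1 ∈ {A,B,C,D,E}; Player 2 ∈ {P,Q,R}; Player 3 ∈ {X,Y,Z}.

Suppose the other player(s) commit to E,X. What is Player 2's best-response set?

BR_2 = {R}

u_2(P vs E,X) = 2
u_2(Q vs E,X) = 0
u_2(R vs E,X) = 3
max payoff 3 at {R}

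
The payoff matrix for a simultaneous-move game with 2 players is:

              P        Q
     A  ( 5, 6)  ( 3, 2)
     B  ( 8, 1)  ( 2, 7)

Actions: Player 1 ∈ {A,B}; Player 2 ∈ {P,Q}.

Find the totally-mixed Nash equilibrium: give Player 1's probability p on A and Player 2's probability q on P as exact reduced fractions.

p=3/5, q=1/4

P1 indiff ⇒ q·5+(1-q)·3 = q·8+(1-q)·2 ⇒ q(-3) = (1-q)(-1) ⇒ q = 1/4
P2 indiff ⇒ p·6+(1-p)·1 = p·2+(1-p)·7 ⇒ p(4) = (1-p)(6) ⇒ p = 3/5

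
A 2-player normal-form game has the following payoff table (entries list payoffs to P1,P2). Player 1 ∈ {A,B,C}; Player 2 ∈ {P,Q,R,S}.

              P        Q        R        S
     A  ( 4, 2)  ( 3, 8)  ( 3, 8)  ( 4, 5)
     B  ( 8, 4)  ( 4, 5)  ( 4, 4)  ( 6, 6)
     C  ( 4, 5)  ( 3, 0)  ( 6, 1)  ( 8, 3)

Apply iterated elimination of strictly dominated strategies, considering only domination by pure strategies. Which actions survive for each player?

IESDS → P1:{B,C} P2:{P,S}

P1 drop A (B beats it: P:8>4 Q:4>3 R:4>3 S:6>4)
P2 drop Q (S beats it: B:6>5 C:3>0)
P2 drop R (S beats it: B:6>4 C:3>1)
P1→{B,C} P2→{P,S}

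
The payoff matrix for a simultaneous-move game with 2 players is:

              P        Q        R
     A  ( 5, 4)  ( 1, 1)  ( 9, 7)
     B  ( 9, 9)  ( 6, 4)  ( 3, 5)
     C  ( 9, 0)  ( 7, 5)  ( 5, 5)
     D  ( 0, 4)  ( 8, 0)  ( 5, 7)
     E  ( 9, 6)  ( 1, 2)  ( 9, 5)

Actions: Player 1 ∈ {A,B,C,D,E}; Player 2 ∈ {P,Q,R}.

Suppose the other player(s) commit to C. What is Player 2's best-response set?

u_2(P vs C) = 0
u_2(Q vs C) = 5
u_2(R vs C) = 5
max payoff 5 at {Q,R}

P2 best: {Q,R}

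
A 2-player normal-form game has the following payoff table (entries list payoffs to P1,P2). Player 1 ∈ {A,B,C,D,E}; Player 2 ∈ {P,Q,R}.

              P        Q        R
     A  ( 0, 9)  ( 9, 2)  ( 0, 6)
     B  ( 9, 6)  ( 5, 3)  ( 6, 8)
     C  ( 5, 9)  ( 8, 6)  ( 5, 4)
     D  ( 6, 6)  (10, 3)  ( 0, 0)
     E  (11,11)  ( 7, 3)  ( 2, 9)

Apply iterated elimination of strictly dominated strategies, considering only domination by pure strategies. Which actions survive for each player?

Survivors P1:{B,E} P2:{P,R}

P2 drop Q (P beats it: A:9>2 B:6>3 C:9>6 D:6>3 E:11>3)
P1 drop A (B beats it: P:9>0 R:6>0)
P1 drop C (B beats it: P:9>5 R:6>5)
P1 drop D (B beats it: P:9>6 R:6>0)
P1→{B,E} P2→{P,R}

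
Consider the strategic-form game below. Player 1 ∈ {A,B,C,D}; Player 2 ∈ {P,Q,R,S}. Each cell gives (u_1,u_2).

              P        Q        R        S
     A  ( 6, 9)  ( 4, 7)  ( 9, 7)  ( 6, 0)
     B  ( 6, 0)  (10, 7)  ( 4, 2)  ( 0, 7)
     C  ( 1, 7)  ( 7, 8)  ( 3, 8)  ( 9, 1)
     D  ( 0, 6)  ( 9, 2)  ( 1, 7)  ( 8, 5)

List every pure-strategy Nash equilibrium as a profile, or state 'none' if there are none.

PSNE = {(A,P), (B,Q)}

(A,P): NE
(A,Q): not NE [P1→B gives 10>4; P2→P gives 9>7]
(A,R): not NE [P2→P gives 9>7]
(A,S): not NE [P1→C gives 9>6; P2→P gives 9>0]
(B,P): not NE [P2→S gives 7>0]
(B,Q): NE
(B,R): not NE [P1→A gives 9>4; P2→S gives 7>2]
(B,S): not NE [P1→C gives 9>0]
(C,P): not NE [P1→B gives 6>1; P2→R gives 8>7]
(C,Q): not NE [P1→B gives 10>7]
(C,R): not NE [P1→A gives 9>3]
(C,S): not NE [P2→R gives 8>1]
(D,P): not NE [P1→B gives 6>0; P2→R gives 7>6]
(D,Q): not NE [P1→B gives 10>9; P2→R gives 7>2]
(D,R): not NE [P1→A gives 9>1]
(D,S): not NE [P1→C gives 9>8; P2→R gives 7>5]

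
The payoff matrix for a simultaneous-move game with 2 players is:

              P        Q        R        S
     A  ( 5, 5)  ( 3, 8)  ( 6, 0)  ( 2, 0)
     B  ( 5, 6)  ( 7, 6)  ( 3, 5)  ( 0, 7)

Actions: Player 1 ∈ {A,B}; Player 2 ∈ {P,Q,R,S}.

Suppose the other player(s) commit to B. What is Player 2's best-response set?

argmax u_2 = {S}

u_2(P vs B) = 6
u_2(Q vs B) = 6
u_2(R vs B) = 5
u_2(S vs B) = 7
max payoff 7 at {S}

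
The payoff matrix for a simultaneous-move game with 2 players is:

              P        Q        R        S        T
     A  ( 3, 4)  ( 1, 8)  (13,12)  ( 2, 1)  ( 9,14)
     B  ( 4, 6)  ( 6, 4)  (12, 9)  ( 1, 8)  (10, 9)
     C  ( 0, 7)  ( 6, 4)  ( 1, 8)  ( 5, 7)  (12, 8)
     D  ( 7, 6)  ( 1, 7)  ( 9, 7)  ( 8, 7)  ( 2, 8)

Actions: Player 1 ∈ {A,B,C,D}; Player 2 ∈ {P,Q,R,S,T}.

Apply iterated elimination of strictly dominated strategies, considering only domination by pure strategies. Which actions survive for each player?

P2 drop P (R beats it: A:12>4 B:9>6 C:8>7 D:7>6)
P2 drop Q (T beats it: A:14>8 B:9>4 C:8>4 D:8>7)
P2 drop S (T beats it: A:14>1 B:9>8 C:8>7 D:8>7)
P1 drop D (A beats it: R:13>9 T:9>2)
P1→{A,B,C} P2→{R,T}

Remaining: P1:{A,B,C} P2:{R,T}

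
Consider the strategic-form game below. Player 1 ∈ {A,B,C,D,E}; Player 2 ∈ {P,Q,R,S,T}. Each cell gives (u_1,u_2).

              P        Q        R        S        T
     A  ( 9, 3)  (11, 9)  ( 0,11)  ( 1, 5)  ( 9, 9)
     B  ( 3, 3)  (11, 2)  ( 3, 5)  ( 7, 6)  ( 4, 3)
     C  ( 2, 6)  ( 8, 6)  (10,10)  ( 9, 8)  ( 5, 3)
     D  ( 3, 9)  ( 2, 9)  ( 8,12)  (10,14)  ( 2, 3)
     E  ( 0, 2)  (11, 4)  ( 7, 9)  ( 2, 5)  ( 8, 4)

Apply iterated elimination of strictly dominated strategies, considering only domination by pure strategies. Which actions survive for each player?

P2 drop P (R beats it: A:11>3 B:5>3 C:10>6 D:12>9 E:9>2)
P2 drop Q (R beats it: A:11>9 B:5>2 C:10>6 D:12>9 E:9>4)
P1 drop B (C beats it: R:10>3 S:9>7 T:5>4)
P2 drop T (R beats it: A:11>9 C:10>3 D:12>3 E:9>4)
P1 drop A (C beats it: R:10>0 S:9>1)
P1 drop E (C beats it: R:10>7 S:9>2)
P1→{C,D} P2→{R,S}

Remaining: P1:{C,D} P2:{R,S}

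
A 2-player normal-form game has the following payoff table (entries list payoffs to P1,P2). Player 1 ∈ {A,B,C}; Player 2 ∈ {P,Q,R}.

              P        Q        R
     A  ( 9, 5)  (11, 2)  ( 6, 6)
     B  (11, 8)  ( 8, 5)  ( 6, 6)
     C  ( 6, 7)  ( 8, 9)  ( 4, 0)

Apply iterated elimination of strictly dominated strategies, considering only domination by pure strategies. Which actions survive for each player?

P1 drop C (A beats it: P:9>6 Q:11>8 R:6>4)
P2 drop Q (P beats it: A:5>2 B:8>5)
P1→{A,B} P2→{P,R}

Remaining: P1:{A,B} P2:{P,R}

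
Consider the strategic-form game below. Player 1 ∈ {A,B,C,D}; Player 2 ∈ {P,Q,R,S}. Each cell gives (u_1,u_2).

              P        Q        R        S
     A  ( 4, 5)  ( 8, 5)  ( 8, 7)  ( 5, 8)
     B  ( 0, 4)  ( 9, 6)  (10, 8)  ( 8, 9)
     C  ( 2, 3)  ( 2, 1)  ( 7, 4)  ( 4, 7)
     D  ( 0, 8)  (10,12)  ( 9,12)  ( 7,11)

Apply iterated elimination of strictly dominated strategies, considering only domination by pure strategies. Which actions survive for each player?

Remaining: P1:{B,D} P2:{Q,R,S}

P1 drop C (A beats it: P:4>2 Q:8>2 R:8>7 S:5>4)
P2 drop P (R beats it: A:7>5 B:8>4 D:12>8)
P1 drop A (B beats it: Q:9>8 R:10>8 S:8>5)
P1→{B,D} P2→{Q,R,S}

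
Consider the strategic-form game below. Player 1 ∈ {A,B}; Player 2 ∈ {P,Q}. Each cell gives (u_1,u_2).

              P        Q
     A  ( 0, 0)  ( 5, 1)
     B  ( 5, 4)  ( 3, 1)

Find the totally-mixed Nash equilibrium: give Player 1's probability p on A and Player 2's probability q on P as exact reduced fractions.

p=3/4, q=2/7

P1 indiff ⇒ q·0+(1-q)·5 = q·5+(1-q)·3 ⇒ q(-5) = (1-q)(-2) ⇒ q = 2/7
P2 indiff ⇒ p·0+(1-p)·4 = p·1+(1-p)·1 ⇒ p(-1) = (1-p)(-3) ⇒ p = 3/4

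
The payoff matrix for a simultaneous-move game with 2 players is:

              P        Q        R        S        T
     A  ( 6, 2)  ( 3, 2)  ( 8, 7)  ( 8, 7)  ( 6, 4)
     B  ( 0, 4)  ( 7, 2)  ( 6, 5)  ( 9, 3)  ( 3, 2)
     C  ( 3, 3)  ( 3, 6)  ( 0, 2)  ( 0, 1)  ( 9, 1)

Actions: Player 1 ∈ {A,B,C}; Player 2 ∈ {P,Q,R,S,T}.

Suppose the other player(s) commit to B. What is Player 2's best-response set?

P2 best: {R}

u_2(P vs B) = 4
u_2(Q vs B) = 2
u_2(R vs B) = 5
u_2(S vs B) = 3
u_2(T vs B) = 2
max payoff 5 at {R}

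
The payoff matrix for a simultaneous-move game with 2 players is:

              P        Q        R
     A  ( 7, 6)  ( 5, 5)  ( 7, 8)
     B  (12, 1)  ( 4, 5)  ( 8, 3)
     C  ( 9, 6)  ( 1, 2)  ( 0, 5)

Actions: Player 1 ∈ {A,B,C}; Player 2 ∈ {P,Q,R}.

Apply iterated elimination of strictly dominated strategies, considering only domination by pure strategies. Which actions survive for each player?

P1 drop C (B beats it: P:12>9 Q:4>1 R:8>0)
P2 drop P (R beats it: A:8>6 B:3>1)
P1→{A,B} P2→{Q,R}

IESDS → P1:{A,B} P2:{Q,R}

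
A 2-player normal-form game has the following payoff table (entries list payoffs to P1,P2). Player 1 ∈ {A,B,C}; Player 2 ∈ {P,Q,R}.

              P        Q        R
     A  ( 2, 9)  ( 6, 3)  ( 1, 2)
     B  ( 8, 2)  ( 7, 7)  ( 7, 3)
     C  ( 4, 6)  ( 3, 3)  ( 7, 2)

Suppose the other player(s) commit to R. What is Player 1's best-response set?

u_1(A vs R) = 1
u_1(B vs R) = 7
u_1(C vs R) = 7
max payoff 7 at {B,C}

BR_1 = {B,C}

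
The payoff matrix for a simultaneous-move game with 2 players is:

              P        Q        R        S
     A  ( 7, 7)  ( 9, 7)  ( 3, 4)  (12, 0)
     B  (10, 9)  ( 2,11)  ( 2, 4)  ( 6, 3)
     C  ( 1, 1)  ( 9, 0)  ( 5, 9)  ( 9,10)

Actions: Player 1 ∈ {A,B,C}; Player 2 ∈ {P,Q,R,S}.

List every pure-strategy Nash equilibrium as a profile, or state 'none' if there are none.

Nash profiles: (A,Q)

(A,P): not NE [P1→B gives 10>7]
(A,Q): NE
(A,R): not NE [P1→C gives 5>3; P2→Q gives 7>4]
(A,S): not NE [P2→Q gives 7>0]
(B,P): not NE [P2→Q gives 11>9]
(B,Q): not NE [P1→C gives 9>2]
(B,R): not NE [P1→C gives 5>2; P2→Q gives 11>4]
(B,S): not NE [P1→A gives 12>6; P2→Q gives 11>3]
(C,P): not NE [P1→B gives 10>1; P2→S gives 10>1]
(C,Q): not NE [P2→S gives 10>0]
(C,R): not NE [P2→S gives 10>9]
(C,S): not NE [P1→A gives 12>9]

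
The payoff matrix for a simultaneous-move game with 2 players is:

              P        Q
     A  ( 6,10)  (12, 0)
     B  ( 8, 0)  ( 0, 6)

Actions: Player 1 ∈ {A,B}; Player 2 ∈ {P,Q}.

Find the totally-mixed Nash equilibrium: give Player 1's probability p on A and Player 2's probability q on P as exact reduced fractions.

(p,q) = (3/8, 6/7)

P1 indiff ⇒ q·6+(1-q)·12 = q·8+(1-q)·0 ⇒ q(-2) = (1-q)(-12) ⇒ q = 6/7
P2 indiff ⇒ p·10+(1-p)·0 = p·0+(1-p)·6 ⇒ p(10) = (1-p)(6) ⇒ p = 3/8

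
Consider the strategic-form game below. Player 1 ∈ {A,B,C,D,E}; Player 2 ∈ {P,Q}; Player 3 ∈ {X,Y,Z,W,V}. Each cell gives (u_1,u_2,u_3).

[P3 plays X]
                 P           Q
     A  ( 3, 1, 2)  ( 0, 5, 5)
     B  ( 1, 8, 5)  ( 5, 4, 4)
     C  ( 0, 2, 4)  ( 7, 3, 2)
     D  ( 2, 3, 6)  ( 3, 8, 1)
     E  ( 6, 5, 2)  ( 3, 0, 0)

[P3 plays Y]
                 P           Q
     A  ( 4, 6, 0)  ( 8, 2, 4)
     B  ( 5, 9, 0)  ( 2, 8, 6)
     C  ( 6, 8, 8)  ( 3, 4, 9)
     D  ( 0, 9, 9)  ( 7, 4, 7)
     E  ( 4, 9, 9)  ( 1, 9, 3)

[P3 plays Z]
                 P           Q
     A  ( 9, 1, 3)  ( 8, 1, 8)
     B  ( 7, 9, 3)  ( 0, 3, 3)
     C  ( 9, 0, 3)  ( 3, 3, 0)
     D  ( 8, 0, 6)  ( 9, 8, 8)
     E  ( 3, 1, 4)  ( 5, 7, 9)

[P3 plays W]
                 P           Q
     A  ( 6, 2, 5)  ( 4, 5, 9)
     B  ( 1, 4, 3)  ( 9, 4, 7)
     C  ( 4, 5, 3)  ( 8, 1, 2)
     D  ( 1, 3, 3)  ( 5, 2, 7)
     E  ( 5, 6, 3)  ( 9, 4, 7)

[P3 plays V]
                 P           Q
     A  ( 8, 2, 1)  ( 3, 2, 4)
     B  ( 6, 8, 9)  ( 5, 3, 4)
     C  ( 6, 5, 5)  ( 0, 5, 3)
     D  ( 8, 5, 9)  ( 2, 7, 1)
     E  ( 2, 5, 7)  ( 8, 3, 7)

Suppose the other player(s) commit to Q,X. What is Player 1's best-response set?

P1 best: {C}

u_1(A vs Q,X) = 0
u_1(B vs Q,X) = 5
u_1(C vs Q,X) = 7
u_1(D vs Q,X) = 3
u_1(E vs Q,X) = 3
max payoff 7 at {C}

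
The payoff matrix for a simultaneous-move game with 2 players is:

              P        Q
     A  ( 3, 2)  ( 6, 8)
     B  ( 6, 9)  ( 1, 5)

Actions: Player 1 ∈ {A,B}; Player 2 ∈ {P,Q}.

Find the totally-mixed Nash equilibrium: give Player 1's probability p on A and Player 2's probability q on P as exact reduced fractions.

P1 mixes 2/5 on A; P2 mixes 5/8 on P

P1 indiff ⇒ q·3+(1-q)·6 = q·6+(1-q)·1 ⇒ q(-3) = (1-q)(-5) ⇒ q = 5/8
P2 indiff ⇒ p·2+(1-p)·9 = p·8+(1-p)·5 ⇒ p(-6) = (1-p)(-4) ⇒ p = 2/5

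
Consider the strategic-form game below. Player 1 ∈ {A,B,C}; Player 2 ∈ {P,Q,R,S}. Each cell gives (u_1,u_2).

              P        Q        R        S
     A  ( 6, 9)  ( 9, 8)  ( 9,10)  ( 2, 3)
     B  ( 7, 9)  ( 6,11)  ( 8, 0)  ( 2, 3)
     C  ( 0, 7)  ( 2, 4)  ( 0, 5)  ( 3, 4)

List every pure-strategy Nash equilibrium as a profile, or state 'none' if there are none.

Nash profiles: (A,R)

(A,P): not NE [P1→B gives 7>6; P2→R gives 10>9]
(A,Q): not NE [P2→R gives 10>8]
(A,R): NE
(A,S): not NE [P1→C gives 3>2; P2→R gives 10>3]
(B,P): not NE [P2→Q gives 11>9]
(B,Q): not NE [P1→A gives 9>6]
(B,R): not NE [P1→A gives 9>8; P2→Q gives 11>0]
(B,S): not NE [P1→C gives 3>2; P2→Q gives 11>3]
(C,P): not NE [P1→B gives 7>0]
(C,Q): not NE [P1→A gives 9>2; P2→P gives 7>4]
(C,R): not NE [P1→A gives 9>0; P2→P gives 7>5]
(C,S): not NE [P2→P gives 7>4]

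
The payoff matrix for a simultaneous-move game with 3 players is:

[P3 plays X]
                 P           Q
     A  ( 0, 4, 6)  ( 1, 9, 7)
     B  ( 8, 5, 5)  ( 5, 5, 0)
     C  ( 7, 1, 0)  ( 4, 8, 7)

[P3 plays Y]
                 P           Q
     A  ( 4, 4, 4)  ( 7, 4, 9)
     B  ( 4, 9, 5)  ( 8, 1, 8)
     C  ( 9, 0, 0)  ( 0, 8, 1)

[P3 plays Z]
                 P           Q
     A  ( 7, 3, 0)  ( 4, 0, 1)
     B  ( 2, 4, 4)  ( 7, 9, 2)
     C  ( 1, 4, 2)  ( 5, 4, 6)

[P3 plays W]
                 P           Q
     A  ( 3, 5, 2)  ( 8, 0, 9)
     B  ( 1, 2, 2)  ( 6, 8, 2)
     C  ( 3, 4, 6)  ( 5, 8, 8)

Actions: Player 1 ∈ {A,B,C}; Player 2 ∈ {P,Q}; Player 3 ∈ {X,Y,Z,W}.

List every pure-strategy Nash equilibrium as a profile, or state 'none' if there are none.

(A,P,X): not NE [P1→B gives 8>0; P2→Q gives 9>4]
(A,P,Y): not NE [P1→C gives 9>4; P3→X gives 6>4]
(A,P,Z): not NE [P3→X gives 6>0]
(A,P,W): not NE [P3→X gives 6>2]
(A,Q,X): not NE [P1→B gives 5>1; P3→W gives 9>7]
(A,Q,Y): not NE [P1→B gives 8>7]
(A,Q,Z): not NE [P1→B gives 7>4; P2→P gives 3>0; P3→W gives 9>1]
(A,Q,W): not NE [P2→P gives 5>0]
(B,P,X): NE
(B,P,Y): not NE [P1→C gives 9>4]
(B,P,Z): not NE [P1→A gives 7>2; P2→Q gives 9>4; P3→Y gives 5>4]
(B,P,W): not NE [P1→C gives 3>1; P2→Q gives 8>2; P3→Y gives 5>2]
(B,Q,X): not NE [P3→Y gives 8>0]
(B,Q,Y): not NE [P2→P gives 9>1]
(B,Q,Z): not NE [P3→Y gives 8>2]
(B,Q,W): not NE [P1→A gives 8>6; P3→Y gives 8>2]
(C,P,X): not NE [P1→B gives 8>7; P2→Q gives 8>1; P3→W gives 6>0]
(C,P,Y): not NE [P2→Q gives 8>0; P3→W gives 6>0]
(C,P,Z): not NE [P1→A gives 7>1; P3→W gives 6>2]
(C,P,W): not NE [P2→Q gives 8>4]
(C,Q,X): not NE [P1→B gives 5>4; P3→W gives 8>7]
(C,Q,Y): not NE [P1→B gives 8>0; P3→W gives 8>1]
(C,Q,Z): not NE [P1→B gives 7>5; P3→W gives 8>6]
(C,Q,W): not NE [P1→A gives 8>5]

Nash profiles: (B,P,X)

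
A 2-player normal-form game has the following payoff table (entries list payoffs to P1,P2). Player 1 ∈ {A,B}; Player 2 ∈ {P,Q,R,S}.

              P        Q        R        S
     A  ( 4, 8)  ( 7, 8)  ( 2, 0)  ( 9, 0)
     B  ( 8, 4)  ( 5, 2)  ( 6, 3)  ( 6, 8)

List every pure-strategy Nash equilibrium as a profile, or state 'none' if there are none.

(A,P): not NE [P1→B gives 8>4]
(A,Q): NE
(A,R): not NE [P1→B gives 6>2; P2→Q gives 8>0]
(A,S): not NE [P2→Q gives 8>0]
(B,P): not NE [P2→S gives 8>4]
(B,Q): not NE [P1→A gives 7>5; P2→S gives 8>2]
(B,R): not NE [P2→S gives 8>3]
(B,S): not NE [P1→A gives 9>6]

Nash profiles: (A,Q)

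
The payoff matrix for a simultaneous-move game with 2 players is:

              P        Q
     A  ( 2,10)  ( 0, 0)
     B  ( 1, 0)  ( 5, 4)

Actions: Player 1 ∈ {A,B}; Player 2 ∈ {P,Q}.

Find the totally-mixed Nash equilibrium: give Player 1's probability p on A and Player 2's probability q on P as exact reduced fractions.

P1 indiff ⇒ q·2+(1-q)·0 = q·1+(1-q)·5 ⇒ q(1) = (1-q)(5) ⇒ q = 5/6
P2 indiff ⇒ p·10+(1-p)·0 = p·0+(1-p)·4 ⇒ p(10) = (1-p)(4) ⇒ p = 2/7

p=2/7, q=5/6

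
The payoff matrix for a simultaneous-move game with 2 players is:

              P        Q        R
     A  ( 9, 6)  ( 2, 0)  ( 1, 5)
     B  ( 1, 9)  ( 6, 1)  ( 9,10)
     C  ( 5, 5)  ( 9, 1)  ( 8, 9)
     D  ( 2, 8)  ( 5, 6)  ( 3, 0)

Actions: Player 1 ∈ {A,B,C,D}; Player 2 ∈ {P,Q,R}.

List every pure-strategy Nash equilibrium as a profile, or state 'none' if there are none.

(A,P): NE
(A,Q): not NE [P1→C gives 9>2; P2→P gives 6>0]
(A,R): not NE [P1→B gives 9>1; P2→P gives 6>5]
(B,P): not NE [P1→A gives 9>1; P2→R gives 10>9]
(B,Q): not NE [P1→C gives 9>6; P2→R gives 10>1]
(B,R): NE
(C,P): not NE [P1→A gives 9>5; P2→R gives 9>5]
(C,Q): not NE [P2→R gives 9>1]
(C,R): not NE [P1→B gives 9>8]
(D,P): not NE [P1→A gives 9>2]
(D,Q): not NE [P1→C gives 9>5; P2→P gives 8>6]
(D,R): not NE [P1→B gives 9>3; P2→P gives 8>0]

NE set: (A,P), (B,R)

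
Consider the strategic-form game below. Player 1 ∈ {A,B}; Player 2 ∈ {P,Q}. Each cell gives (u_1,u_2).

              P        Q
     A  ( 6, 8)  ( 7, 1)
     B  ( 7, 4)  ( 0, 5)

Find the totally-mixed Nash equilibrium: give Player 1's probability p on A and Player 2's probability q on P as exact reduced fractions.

P1 indiff ⇒ q·6+(1-q)·7 = q·7+(1-q)·0 ⇒ q(-1) = (1-q)(-7) ⇒ q = 7/8
P2 indiff ⇒ p·8+(1-p)·4 = p·1+(1-p)·5 ⇒ p(7) = (1-p)(1) ⇒ p = 1/8

p=1/8, q=7/8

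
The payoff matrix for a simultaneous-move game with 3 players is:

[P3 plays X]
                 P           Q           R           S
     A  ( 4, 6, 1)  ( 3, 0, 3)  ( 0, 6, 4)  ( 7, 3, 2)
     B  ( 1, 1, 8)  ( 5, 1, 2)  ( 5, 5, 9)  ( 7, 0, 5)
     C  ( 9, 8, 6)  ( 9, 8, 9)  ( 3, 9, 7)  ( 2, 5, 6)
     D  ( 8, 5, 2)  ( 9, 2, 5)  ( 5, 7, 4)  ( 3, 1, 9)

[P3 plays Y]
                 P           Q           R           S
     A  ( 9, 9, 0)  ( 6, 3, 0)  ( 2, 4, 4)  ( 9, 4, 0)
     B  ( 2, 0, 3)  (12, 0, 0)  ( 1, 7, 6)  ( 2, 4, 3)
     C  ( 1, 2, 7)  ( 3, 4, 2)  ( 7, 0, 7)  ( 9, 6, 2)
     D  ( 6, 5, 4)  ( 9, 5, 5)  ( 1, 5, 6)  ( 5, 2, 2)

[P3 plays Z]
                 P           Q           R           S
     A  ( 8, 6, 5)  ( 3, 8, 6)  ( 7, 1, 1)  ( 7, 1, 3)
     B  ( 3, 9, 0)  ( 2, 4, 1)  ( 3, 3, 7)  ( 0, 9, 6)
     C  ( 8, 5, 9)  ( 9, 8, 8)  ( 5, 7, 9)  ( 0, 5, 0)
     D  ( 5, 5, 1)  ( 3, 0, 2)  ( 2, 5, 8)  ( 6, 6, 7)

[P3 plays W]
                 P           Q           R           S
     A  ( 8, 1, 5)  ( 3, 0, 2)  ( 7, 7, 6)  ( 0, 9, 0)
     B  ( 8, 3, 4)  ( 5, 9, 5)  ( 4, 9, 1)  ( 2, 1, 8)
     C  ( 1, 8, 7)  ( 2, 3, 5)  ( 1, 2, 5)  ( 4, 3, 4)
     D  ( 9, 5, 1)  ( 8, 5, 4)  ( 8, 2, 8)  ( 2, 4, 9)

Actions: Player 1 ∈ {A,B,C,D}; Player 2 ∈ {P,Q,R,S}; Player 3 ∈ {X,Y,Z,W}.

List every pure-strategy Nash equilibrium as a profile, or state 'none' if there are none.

Nash profiles: (B,R,X)

(A,P,X): not NE [P1→C gives 9>4; P3→W gives 5>1]
(A,P,Y): not NE [P3→W gives 5>0]
(A,P,Z): not NE [P2→Q gives 8>6]
(A,P,W): not NE [P1→D gives 9>8; P2→S gives 9>1]
(A,Q,X): not NE [P1→D gives 9>3; P2→R gives 6>0; P3→Z gives 6>3]
(A,Q,Y): not NE [P1→B gives 12>6; P2→P gives 9>3; P3→Z gives 6>0]
(A,Q,Z): not NE [P1→C gives 9>3]
(A,Q,W): not NE [P1→D gives 8>3; P2→S gives 9>0; P3→Z gives 6>2]
(A,R,X): not NE [P1→D gives 5>0; P3→W gives 6>4]
(A,R,Y): not NE [P1→C gives 7>2; P2→P gives 9>4; P3→W gives 6>4]
(A,R,Z): not NE [P2→Q gives 8>1; P3→W gives 6>1]
(A,R,W): not NE [P1→D gives 8>7; P2→S gives 9>7]
(A,S,X): not NE [P2→R gives 6>3; P3→Z gives 3>2]
(A,S,Y): not NE [P2→P gives 9>4; P3→Z gives 3>0]
(A,S,Z): not NE [P2→Q gives 8>1]
(A,S,W): not NE [P1→C gives 4>0; P3→Z gives 3>0]
(B,P,X): not NE [P1→C gives 9>1; P2→R gives 5>1]
(B,P,Y): not NE [P1→A gives 9>2; P2→R gives 7>0; P3→X gives 8>3]
(B,P,Z): not NE [P1→C gives 8>3; P3→X gives 8>0]
(B,P,W): not NE [P1→D gives 9>8; P2→R gives 9>3; P3→X gives 8>4]
(B,Q,X): not NE [P1→D gives 9>5; P2→R gives 5>1; P3→W gives 5>2]
(B,Q,Y): not NE [P2→R gives 7>0; P3→W gives 5>0]
(B,Q,Z): not NE [P1→C gives 9>2; P2→S gives 9>4; P3→W gives 5>1]
(B,Q,W): not NE [P1→D gives 8>5]
(B,R,X): NE
(B,R,Y): not NE [P1→C gives 7>1; P3→X gives 9>6]
(B,R,Z): not NE [P1→A gives 7>3; P2→S gives 9>3; P3→X gives 9>7]
(B,R,W): not NE [P1→D gives 8>4; P3→X gives 9>1]
(B,S,X): not NE [P2→R gives 5>0; P3→W gives 8>5]
(B,S,Y): not NE [P1→C gives 9>2; P2→R gives 7>4; P3→W gives 8>3]
(B,S,Z): not NE [P1→A gives 7>0; P3→W gives 8>6]
(B,S,W): not NE [P1→C gives 4>2; P2→R gives 9>1]
(C,P,X): not NE [P2→R gives 9>8; P3→Z gives 9>6]
(C,P,Y): not NE [P1→A gives 9>1; P2→S gives 6>2; P3→Z gives 9>7]
(C,P,Z): not NE [P2→Q gives 8>5]
(C,P,W): not NE [P1→D gives 9>1; P3→Z gives 9>7]
(C,Q,X): not NE [P2→R gives 9>8]
(C,Q,Y): not NE [P1→B gives 12>3; P2→S gives 6>4; P3→X gives 9>2]
(C,Q,Z): not NE [P3→X gives 9>8]
(C,Q,W): not NE [P1→D gives 8>2; P2→P gives 8>3; P3→X gives 9>5]
(C,R,X): not NE [P1→D gives 5>3; P3→Z gives 9>7]
(C,R,Y): not NE [P2→S gives 6>0; P3→Z gives 9>7]
(C,R,Z): not NE [P1→A gives 7>5; P2→Q gives 8>7]
(C,R,W): not NE [P1→D gives 8>1; P2→P gives 8>2; P3→Z gives 9>5]
(C,S,X): not NE [P1→B gives 7>2; P2→R gives 9>5]
(C,S,Y): not NE [P3→X gives 6>2]
(C,S,Z): not NE [P1→A gives 7>0; P2→Q gives 8>5; P3→X gives 6>0]
(C,S,W): not NE [P2→P gives 8>3; P3→X gives 6>4]
(D,P,X): not NE [P1→C gives 9>8; P2→R gives 7>5; P3→Y gives 4>2]
(D,P,Y): not NE [P1→A gives 9>6]
(D,P,Z): not NE [P1→C gives 8>5; P2→S gives 6>5; P3→Y gives 4>1]
(D,P,W): not NE [P3→Y gives 4>1]
(D,Q,X): not NE [P2→R gives 7>2]
(D,Q,Y): not NE [P1→B gives 12>9]
(D,Q,Z): not NE [P1→C gives 9>3; P2→S gives 6>0; P3→Y gives 5>2]
(D,Q,W): not NE [P3→Y gives 5>4]
(D,R,X): not NE [P3→W gives 8>4]
(D,R,Y): not NE [P1→C gives 7>1; P3→W gives 8>6]
(D,R,Z): not NE [P1→A gives 7>2; P2→S gives 6>5]
(D,R,W): not NE [P2→Q gives 5>2]
(D,S,X): not NE [P1→B gives 7>3; P2→R gives 7>1]
(D,S,Y): not NE [P1→C gives 9>5; P2→R gives 5>2; P3→W gives 9>2]
(D,S,Z): not NE [P1→A gives 7>6; P3→W gives 9>7]
(D,S,W): not NE [P1→C gives 4>2; P2→Q gives 5>4]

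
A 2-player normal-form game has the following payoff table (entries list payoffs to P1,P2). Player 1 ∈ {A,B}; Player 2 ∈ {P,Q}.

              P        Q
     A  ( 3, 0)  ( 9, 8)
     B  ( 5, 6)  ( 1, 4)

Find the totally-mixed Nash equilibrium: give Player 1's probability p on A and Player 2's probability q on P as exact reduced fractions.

P1 indiff ⇒ q·3+(1-q)·9 = q·5+(1-q)·1 ⇒ q(-2) = (1-q)(-8) ⇒ q = 4/5
P2 indiff ⇒ p·0+(1-p)·6 = p·8+(1-p)·4 ⇒ p(-8) = (1-p)(-2) ⇒ p = 1/5

(p,q) = (1/5, 4/5)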